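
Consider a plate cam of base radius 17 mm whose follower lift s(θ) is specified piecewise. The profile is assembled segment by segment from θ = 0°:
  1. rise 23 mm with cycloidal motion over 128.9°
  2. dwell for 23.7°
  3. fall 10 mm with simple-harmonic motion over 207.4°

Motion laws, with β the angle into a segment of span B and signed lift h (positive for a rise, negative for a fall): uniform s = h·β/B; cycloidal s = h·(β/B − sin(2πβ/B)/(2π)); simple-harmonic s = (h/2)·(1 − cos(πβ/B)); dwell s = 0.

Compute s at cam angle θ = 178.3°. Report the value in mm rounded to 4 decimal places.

seg 1 [0°–128.9°] cycloidal, h=23: full span → s += 23 → s = 23.0000
seg 2 [128.9°–152.6°] dwell: s stays 23.0000
seg 3 [152.6°–360°] simple-harmonic, h=-10: θ=178.3° here. β=25.7, B=207.4. -10/2·(1 − cos(π·0.1239)) = -0.3741 → s = 22.6259

22.6259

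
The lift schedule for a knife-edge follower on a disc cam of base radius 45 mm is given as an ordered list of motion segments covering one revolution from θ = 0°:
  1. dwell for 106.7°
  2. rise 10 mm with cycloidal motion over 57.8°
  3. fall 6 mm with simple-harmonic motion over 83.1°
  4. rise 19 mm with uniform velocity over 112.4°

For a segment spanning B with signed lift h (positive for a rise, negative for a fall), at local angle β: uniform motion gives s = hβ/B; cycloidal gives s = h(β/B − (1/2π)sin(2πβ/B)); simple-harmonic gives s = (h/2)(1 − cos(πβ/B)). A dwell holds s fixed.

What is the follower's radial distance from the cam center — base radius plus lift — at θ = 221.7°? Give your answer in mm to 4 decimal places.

seg 1 [0°–106.7°] dwell: s stays 0.0000
seg 2 [106.7°–164.5°] cycloidal, h=10: full span → s += 10 → s = 10.0000
seg 3 [164.5°–247.6°] simple-harmonic, h=-6: θ=221.7° here. β=57.2, B=83.1. -6/2·(1 − cos(π·0.6883)) = -4.6732 → s = 5.3268
radial distance = base radius + s = 45 + 5.3268 = 50.3268

50.3268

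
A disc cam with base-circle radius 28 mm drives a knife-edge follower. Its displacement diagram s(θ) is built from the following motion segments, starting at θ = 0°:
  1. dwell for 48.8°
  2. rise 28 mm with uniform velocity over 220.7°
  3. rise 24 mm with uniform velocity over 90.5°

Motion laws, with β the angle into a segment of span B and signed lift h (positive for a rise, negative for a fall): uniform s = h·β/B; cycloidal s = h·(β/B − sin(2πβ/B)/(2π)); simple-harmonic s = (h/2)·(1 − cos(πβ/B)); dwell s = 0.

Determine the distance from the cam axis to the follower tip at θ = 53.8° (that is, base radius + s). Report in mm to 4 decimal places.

seg 1 [0°–48.8°] dwell: s stays 0.0000
seg 2 [48.8°–269.5°] uniform, h=28: θ=53.8° here. β=5, B=220.7. 28·5/220.7 = 0.6343 → s = 0.6343
radial distance = base radius + s = 28 + 0.6343 = 28.6343

28.6343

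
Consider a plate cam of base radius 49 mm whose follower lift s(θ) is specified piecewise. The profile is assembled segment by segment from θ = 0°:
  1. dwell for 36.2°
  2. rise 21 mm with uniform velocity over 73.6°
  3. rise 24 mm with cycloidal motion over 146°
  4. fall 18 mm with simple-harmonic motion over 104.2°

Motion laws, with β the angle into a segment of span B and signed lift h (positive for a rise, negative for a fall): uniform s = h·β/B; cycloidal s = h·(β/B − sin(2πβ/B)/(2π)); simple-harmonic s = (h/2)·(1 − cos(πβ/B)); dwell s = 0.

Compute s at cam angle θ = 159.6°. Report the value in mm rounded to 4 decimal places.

seg 1 [0°–36.2°] dwell: s stays 0.0000
seg 2 [36.2°–109.8°] uniform, h=21: full span → s += 21 → s = 21.0000
seg 3 [109.8°–255.8°] cycloidal, h=24: θ=159.6° here. β=49.8, B=146. 24·(0.3411 − sin(2π·0.3411)/(2π)) = 4.9754 → s = 25.9754

25.9754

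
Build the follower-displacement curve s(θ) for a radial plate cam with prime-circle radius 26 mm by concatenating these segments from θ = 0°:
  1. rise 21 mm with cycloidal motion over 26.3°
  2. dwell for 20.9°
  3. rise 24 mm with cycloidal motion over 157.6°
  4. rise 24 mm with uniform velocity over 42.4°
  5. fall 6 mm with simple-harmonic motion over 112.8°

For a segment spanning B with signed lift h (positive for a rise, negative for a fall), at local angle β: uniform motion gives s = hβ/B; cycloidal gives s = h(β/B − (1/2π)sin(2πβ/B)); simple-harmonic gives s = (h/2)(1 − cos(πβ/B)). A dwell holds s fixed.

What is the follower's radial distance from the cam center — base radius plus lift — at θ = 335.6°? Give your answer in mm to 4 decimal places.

seg 1 [0°–26.3°] cycloidal, h=21: full span → s += 21 → s = 21.0000
seg 2 [26.3°–47.2°] dwell: s stays 21.0000
seg 3 [47.2°–204.8°] cycloidal, h=24: full span → s += 24 → s = 45.0000
seg 4 [204.8°–247.2°] uniform, h=24: full span → s += 24 → s = 69.0000
seg 5 [247.2°–360°] simple-harmonic, h=-6: θ=335.6° here. β=88.4, B=112.8. -6/2·(1 − cos(π·0.7837)) = -5.3335 → s = 63.6665
radial distance = base radius + s = 26 + 63.6665 = 89.6665

89.6665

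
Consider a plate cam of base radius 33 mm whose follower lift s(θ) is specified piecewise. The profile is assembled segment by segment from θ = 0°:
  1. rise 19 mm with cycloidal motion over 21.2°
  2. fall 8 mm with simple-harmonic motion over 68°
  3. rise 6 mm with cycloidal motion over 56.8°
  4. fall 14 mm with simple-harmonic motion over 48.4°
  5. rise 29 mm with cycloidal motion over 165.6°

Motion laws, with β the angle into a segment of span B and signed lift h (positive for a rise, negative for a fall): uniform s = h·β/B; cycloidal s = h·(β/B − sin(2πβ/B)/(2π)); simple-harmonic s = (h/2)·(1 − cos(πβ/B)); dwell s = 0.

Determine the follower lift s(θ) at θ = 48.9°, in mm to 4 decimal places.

seg 1 [0°–21.2°] cycloidal, h=19: full span → s += 19 → s = 19.0000
seg 2 [21.2°–89.2°] simple-harmonic, h=-8: θ=48.9° here. β=27.7, B=68. -8/2·(1 − cos(π·0.4074)) = -2.8521 → s = 16.1479

16.1479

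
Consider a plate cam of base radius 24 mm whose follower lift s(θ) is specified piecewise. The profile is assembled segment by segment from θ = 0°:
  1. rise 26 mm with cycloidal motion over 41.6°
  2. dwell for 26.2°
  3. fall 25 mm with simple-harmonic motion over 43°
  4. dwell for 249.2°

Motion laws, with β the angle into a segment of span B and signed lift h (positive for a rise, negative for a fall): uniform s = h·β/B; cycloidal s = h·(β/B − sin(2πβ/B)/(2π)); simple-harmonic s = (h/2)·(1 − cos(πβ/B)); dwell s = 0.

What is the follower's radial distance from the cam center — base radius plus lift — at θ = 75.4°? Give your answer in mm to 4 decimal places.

seg 1 [0°–41.6°] cycloidal, h=26: full span → s += 26 → s = 26.0000
seg 2 [41.6°–67.8°] dwell: s stays 26.0000
seg 3 [67.8°–110.8°] simple-harmonic, h=-25: θ=75.4° here. β=7.6, B=43. -25/2·(1 − cos(π·0.1767)) = -1.8779 → s = 24.1221
radial distance = base radius + s = 24 + 24.1221 = 48.1221

48.1221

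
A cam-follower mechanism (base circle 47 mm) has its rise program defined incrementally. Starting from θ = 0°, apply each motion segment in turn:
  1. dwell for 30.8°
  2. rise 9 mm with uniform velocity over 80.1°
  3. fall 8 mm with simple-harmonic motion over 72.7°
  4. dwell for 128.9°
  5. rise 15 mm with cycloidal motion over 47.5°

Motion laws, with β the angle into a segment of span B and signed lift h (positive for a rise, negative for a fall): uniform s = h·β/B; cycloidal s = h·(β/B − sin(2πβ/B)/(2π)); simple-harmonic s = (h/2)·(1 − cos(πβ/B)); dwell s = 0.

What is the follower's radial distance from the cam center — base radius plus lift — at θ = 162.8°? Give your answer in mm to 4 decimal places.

seg 1 [0°–30.8°] dwell: s stays 0.0000
seg 2 [30.8°–110.9°] uniform, h=9: full span → s += 9 → s = 9.0000
seg 3 [110.9°–183.6°] simple-harmonic, h=-8: θ=162.8° here. β=51.9, B=72.7. -8/2·(1 − cos(π·0.7139)) = -6.4901 → s = 2.5099
radial distance = base radius + s = 47 + 2.5099 = 49.5099

49.5099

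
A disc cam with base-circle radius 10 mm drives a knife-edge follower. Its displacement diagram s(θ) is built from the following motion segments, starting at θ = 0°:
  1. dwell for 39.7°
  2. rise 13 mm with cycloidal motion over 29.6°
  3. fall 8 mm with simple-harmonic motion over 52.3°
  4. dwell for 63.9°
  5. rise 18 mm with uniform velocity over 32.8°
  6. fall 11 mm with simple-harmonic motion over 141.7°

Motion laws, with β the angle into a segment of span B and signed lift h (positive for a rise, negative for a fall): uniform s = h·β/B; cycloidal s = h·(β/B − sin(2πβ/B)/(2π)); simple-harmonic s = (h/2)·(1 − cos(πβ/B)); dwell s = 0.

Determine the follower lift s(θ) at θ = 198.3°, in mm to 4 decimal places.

seg 1 [0°–39.7°] dwell: s stays 0.0000
seg 2 [39.7°–69.3°] cycloidal, h=13: full span → s += 13 → s = 13.0000
seg 3 [69.3°–121.6°] simple-harmonic, h=-8: full span → s += -8 → s = 5.0000
seg 4 [121.6°–185.5°] dwell: s stays 5.0000
seg 5 [185.5°–218.3°] uniform, h=18: θ=198.3° here. β=12.8, B=32.8. 18·12.8/32.8 = 7.0244 → s = 12.0244

12.0244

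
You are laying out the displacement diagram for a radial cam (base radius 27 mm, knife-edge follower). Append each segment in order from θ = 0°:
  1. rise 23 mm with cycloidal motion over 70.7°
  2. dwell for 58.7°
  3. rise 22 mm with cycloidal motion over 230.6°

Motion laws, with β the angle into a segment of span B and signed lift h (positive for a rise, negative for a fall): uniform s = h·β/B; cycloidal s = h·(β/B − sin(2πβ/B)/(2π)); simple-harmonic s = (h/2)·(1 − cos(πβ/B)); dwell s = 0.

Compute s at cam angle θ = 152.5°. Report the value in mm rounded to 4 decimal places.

seg 1 [0°–70.7°] cycloidal, h=23: full span → s += 23 → s = 23.0000
seg 2 [70.7°–129.4°] dwell: s stays 23.0000
seg 3 [129.4°–360°] cycloidal, h=22: θ=152.5° here. β=23.1, B=230.6. 22·(0.1002 − sin(2π·0.1002)/(2π)) = 0.1427 → s = 23.1427

23.1427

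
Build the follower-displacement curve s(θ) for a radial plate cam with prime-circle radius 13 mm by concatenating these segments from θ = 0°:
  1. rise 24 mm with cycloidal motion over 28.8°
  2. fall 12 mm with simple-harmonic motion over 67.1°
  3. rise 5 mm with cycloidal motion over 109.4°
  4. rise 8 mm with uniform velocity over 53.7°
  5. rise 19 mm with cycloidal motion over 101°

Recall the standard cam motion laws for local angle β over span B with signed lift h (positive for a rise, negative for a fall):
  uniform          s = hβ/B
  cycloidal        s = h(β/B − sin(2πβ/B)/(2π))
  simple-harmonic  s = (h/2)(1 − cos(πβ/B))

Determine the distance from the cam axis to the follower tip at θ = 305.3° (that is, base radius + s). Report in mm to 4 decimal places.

seg 1 [0°–28.8°] cycloidal, h=24: full span → s += 24 → s = 24.0000
seg 2 [28.8°–95.9°] simple-harmonic, h=-12: full span → s += -12 → s = 12.0000
seg 3 [95.9°–205.3°] cycloidal, h=5: full span → s += 5 → s = 17.0000
seg 4 [205.3°–259°] uniform, h=8: full span → s += 8 → s = 25.0000
seg 5 [259°–360°] cycloidal, h=19: θ=305.3° here. β=46.3, B=101. 19·(0.4584 − sin(2π·0.4584)/(2π)) = 7.9288 → s = 32.9288
radial distance = base radius + s = 13 + 32.9288 = 45.9288

45.9288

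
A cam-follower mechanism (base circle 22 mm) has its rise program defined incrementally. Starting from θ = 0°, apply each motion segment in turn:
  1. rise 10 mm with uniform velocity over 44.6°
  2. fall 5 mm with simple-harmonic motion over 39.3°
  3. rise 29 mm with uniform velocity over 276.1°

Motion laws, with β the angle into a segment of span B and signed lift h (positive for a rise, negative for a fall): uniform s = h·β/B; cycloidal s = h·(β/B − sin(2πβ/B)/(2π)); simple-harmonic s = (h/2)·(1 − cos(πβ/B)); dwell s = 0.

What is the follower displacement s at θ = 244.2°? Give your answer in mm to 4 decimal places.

seg 1 [0°–44.6°] uniform, h=10: full span → s += 10 → s = 10.0000
seg 2 [44.6°–83.9°] simple-harmonic, h=-5: full span → s += -5 → s = 5.0000
seg 3 [83.9°–360°] uniform, h=29: θ=244.2° here. β=160.3, B=276.1. 29·160.3/276.1 = 16.8370 → s = 21.8370

21.8370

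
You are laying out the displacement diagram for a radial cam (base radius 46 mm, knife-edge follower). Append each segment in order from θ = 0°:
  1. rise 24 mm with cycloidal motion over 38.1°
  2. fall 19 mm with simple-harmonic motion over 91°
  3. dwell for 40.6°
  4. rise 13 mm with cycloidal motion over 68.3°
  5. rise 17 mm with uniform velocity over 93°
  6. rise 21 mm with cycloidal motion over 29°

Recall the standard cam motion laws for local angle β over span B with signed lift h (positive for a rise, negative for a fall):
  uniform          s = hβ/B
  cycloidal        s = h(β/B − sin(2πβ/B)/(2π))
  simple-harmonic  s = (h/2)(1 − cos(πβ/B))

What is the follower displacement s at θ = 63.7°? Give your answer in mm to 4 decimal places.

seg 1 [0°–38.1°] cycloidal, h=24: full span → s += 24 → s = 24.0000
seg 2 [38.1°–129.1°] simple-harmonic, h=-19: θ=63.7° here. β=25.6, B=91. -19/2·(1 − cos(π·0.2813)) = -3.4748 → s = 20.5252

20.5252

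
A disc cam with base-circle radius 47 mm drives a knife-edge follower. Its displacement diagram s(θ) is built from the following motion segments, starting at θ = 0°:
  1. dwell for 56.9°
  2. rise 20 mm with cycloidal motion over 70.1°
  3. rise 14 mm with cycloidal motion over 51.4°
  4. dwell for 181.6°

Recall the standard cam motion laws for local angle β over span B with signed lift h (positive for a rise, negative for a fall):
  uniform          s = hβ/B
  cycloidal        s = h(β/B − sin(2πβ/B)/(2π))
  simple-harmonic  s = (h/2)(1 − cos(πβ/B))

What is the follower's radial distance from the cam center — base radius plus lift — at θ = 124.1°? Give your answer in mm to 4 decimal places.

seg 1 [0°–56.9°] dwell: s stays 0.0000
seg 2 [56.9°–127°] cycloidal, h=20: θ=124.1° here. β=67.2, B=70.1. 20·(0.9586 − sin(2π·0.9586)/(2π)) = 19.9907 → s = 19.9907
radial distance = base radius + s = 47 + 19.9907 = 66.9907

66.9907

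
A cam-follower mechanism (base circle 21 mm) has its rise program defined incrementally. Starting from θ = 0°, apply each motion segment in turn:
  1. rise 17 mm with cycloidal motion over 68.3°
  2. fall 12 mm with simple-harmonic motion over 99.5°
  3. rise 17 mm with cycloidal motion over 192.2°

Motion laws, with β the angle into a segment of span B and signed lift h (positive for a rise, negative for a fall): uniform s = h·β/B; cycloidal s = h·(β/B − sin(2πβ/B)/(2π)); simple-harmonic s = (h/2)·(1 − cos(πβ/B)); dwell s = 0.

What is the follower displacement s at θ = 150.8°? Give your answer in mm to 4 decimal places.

seg 1 [0°–68.3°] cycloidal, h=17: full span → s += 17 → s = 17.0000
seg 2 [68.3°–167.8°] simple-harmonic, h=-12: θ=150.8° here. β=82.5, B=99.5. -12/2·(1 − cos(π·0.8291)) = -11.1562 → s = 5.8438

5.8438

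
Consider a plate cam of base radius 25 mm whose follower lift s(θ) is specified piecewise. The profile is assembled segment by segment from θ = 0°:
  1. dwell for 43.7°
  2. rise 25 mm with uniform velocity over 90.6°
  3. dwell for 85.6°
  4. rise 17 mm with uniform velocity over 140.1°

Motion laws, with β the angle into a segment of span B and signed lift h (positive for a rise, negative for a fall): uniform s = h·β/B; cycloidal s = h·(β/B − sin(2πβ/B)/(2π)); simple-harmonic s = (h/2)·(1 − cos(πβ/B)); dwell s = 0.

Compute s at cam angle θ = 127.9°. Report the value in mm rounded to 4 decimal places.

seg 1 [0°–43.7°] dwell: s stays 0.0000
seg 2 [43.7°–134.3°] uniform, h=25: θ=127.9° here. β=84.2, B=90.6. 25·84.2/90.6 = 23.2340 → s = 23.2340

23.2340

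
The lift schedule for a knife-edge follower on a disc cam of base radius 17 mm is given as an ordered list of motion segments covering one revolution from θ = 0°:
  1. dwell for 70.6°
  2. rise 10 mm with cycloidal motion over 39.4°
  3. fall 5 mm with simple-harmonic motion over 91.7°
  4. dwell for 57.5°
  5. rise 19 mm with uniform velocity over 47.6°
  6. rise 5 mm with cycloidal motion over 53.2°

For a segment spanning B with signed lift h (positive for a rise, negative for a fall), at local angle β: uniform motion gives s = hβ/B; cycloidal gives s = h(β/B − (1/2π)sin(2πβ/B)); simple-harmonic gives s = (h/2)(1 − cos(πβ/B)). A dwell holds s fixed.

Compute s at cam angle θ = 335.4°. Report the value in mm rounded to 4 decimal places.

seg 1 [0°–70.6°] dwell: s stays 0.0000
seg 2 [70.6°–110°] cycloidal, h=10: full span → s += 10 → s = 10.0000
seg 3 [110°–201.7°] simple-harmonic, h=-5: full span → s += -5 → s = 5.0000
seg 4 [201.7°–259.2°] dwell: s stays 5.0000
seg 5 [259.2°–306.8°] uniform, h=19: full span → s += 19 → s = 24.0000
seg 6 [306.8°–360°] cycloidal, h=5: θ=335.4° here. β=28.6, B=53.2. 5·(0.5376 − sin(2π·0.5376)/(2π)) = 2.8742 → s = 26.8742

26.8742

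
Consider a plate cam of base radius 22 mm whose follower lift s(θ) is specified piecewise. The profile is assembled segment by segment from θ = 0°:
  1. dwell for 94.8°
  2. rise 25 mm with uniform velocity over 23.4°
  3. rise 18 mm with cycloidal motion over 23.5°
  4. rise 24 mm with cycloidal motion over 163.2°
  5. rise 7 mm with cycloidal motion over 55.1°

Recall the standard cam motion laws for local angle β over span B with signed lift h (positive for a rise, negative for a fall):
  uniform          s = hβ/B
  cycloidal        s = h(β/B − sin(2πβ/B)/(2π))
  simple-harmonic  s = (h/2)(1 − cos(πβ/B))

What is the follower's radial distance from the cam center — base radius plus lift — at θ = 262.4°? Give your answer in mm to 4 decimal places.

seg 1 [0°–94.8°] dwell: s stays 0.0000
seg 2 [94.8°–118.2°] uniform, h=25: full span → s += 25 → s = 25.0000
seg 3 [118.2°–141.7°] cycloidal, h=18: full span → s += 18 → s = 43.0000
seg 4 [141.7°–304.9°] cycloidal, h=24: θ=262.4° here. β=120.7, B=163.2. 24·(0.7396 − sin(2π·0.7396)/(2π)) = 21.5615 → s = 64.5615
radial distance = base radius + s = 22 + 64.5615 = 86.5615

86.5615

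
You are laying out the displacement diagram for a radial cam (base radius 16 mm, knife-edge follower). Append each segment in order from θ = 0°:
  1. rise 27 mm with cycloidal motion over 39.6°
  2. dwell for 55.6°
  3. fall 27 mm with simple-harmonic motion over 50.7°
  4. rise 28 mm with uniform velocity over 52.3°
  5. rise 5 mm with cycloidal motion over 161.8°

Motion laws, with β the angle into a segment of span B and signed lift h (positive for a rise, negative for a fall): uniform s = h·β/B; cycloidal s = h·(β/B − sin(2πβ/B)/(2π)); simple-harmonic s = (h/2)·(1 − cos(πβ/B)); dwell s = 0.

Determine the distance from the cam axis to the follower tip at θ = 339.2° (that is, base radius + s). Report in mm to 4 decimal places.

seg 1 [0°–39.6°] cycloidal, h=27: full span → s += 27 → s = 27.0000
seg 2 [39.6°–95.2°] dwell: s stays 27.0000
seg 3 [95.2°–145.9°] simple-harmonic, h=-27: full span → s += -27 → s = 0.0000
seg 4 [145.9°–198.2°] uniform, h=28: full span → s += 28 → s = 28.0000
seg 5 [198.2°–360°] cycloidal, h=5: θ=339.2° here. β=141, B=161.8. 5·(0.8714 − sin(2π·0.8714)/(2π)) = 4.9324 → s = 32.9324
radial distance = base radius + s = 16 + 32.9324 = 48.9324

48.9324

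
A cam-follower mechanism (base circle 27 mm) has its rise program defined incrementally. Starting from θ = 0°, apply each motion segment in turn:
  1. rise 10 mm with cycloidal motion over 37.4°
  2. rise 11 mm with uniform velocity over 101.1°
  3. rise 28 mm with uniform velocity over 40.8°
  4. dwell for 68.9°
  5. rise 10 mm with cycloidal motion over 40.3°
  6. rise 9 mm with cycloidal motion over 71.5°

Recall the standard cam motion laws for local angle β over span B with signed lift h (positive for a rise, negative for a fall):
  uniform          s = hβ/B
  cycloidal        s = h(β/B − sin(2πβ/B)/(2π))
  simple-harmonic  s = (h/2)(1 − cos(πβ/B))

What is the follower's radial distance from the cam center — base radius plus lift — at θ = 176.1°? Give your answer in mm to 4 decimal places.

seg 1 [0°–37.4°] cycloidal, h=10: full span → s += 10 → s = 10.0000
seg 2 [37.4°–138.5°] uniform, h=11: full span → s += 11 → s = 21.0000
seg 3 [138.5°–179.3°] uniform, h=28: θ=176.1° here. β=37.6, B=40.8. 28·37.6/40.8 = 25.8039 → s = 46.8039
radial distance = base radius + s = 27 + 46.8039 = 73.8039

73.8039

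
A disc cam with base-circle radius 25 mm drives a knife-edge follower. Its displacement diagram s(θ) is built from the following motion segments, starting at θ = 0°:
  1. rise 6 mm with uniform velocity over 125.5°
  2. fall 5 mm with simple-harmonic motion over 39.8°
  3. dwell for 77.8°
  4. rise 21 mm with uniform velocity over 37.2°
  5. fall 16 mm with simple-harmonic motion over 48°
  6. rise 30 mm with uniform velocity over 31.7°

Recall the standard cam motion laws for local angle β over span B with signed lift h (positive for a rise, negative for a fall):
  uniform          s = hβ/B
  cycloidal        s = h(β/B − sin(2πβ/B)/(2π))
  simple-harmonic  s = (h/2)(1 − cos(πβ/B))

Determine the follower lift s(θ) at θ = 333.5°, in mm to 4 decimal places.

seg 1 [0°–125.5°] uniform, h=6: full span → s += 6 → s = 6.0000
seg 2 [125.5°–165.3°] simple-harmonic, h=-5: full span → s += -5 → s = 1.0000
seg 3 [165.3°–243.1°] dwell: s stays 1.0000
seg 4 [243.1°–280.3°] uniform, h=21: full span → s += 21 → s = 22.0000
seg 5 [280.3°–328.3°] simple-harmonic, h=-16: full span → s += -16 → s = 6.0000
seg 6 [328.3°–360°] uniform, h=30: θ=333.5° here. β=5.2, B=31.7. 30·5.2/31.7 = 4.9211 → s = 10.9211

10.9211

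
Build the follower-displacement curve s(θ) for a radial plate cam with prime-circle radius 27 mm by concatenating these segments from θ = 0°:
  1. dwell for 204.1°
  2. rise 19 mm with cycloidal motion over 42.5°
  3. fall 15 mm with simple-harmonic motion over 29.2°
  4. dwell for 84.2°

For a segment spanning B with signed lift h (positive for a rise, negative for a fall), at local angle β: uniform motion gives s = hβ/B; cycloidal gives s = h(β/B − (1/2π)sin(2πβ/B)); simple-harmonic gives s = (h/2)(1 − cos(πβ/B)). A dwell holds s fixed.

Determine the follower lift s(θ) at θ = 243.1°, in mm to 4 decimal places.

seg 1 [0°–204.1°] dwell: s stays 0.0000
seg 2 [204.1°–246.6°] cycloidal, h=19: θ=243.1° here. β=39, B=42.5. 19·(0.9176 − sin(2π·0.9176)/(2π)) = 18.9311 → s = 18.9311

18.9311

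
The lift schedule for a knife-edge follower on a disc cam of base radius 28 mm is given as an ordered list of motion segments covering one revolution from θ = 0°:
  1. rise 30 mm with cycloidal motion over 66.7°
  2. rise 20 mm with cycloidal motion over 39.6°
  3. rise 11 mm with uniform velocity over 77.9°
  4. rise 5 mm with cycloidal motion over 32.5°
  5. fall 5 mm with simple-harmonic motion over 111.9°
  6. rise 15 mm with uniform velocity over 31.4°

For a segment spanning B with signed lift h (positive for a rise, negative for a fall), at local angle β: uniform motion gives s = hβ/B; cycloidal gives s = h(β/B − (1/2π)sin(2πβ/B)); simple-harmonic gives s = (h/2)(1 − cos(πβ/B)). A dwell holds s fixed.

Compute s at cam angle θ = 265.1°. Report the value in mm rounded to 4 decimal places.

seg 1 [0°–66.7°] cycloidal, h=30: full span → s += 30 → s = 30.0000
seg 2 [66.7°–106.3°] cycloidal, h=20: full span → s += 20 → s = 50.0000
seg 3 [106.3°–184.2°] uniform, h=11: full span → s += 11 → s = 61.0000
seg 4 [184.2°–216.7°] cycloidal, h=5: full span → s += 5 → s = 66.0000
seg 5 [216.7°–328.6°] simple-harmonic, h=-5: θ=265.1° here. β=48.4, B=111.9. -5/2·(1 − cos(π·0.4325)) = -1.9740 → s = 64.0260

64.0260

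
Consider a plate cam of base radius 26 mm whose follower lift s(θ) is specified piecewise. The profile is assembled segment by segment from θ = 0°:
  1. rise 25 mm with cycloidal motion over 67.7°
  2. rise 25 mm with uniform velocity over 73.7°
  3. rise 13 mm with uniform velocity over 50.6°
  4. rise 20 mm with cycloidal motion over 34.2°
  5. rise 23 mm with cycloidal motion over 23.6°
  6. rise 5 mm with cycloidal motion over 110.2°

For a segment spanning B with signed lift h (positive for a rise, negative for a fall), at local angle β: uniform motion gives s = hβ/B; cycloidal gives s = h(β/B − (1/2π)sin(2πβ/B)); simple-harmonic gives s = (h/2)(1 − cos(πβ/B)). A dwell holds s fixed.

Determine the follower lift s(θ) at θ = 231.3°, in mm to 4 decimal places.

seg 1 [0°–67.7°] cycloidal, h=25: full span → s += 25 → s = 25.0000
seg 2 [67.7°–141.4°] uniform, h=25: full span → s += 25 → s = 50.0000
seg 3 [141.4°–192°] uniform, h=13: full span → s += 13 → s = 63.0000
seg 4 [192°–226.2°] cycloidal, h=20: full span → s += 20 → s = 83.0000
seg 5 [226.2°–249.8°] cycloidal, h=23: θ=231.3° here. β=5.1, B=23.6. 23·(0.2161 − sin(2π·0.2161)/(2π)) = 1.3925 → s = 84.3925

84.3925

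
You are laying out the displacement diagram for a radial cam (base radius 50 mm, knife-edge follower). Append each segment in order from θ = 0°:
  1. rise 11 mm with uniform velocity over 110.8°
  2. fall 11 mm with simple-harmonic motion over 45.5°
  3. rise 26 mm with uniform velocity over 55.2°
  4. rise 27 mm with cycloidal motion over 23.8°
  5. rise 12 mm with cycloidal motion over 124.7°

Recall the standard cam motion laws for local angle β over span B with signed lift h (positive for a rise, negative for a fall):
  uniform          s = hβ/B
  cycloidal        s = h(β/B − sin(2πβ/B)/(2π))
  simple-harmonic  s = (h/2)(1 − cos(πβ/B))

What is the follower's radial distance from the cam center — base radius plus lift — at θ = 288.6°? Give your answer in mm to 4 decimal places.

seg 1 [0°–110.8°] uniform, h=11: full span → s += 11 → s = 11.0000
seg 2 [110.8°–156.3°] simple-harmonic, h=-11: full span → s += -11 → s = 0.0000
seg 3 [156.3°–211.5°] uniform, h=26: full span → s += 26 → s = 26.0000
seg 4 [211.5°–235.3°] cycloidal, h=27: full span → s += 27 → s = 53.0000
seg 5 [235.3°–360°] cycloidal, h=12: θ=288.6° here. β=53.3, B=124.7. 12·(0.4274 − sin(2π·0.4274)/(2π)) = 4.2881 → s = 57.2881
radial distance = base radius + s = 50 + 57.2881 = 107.2881

107.2881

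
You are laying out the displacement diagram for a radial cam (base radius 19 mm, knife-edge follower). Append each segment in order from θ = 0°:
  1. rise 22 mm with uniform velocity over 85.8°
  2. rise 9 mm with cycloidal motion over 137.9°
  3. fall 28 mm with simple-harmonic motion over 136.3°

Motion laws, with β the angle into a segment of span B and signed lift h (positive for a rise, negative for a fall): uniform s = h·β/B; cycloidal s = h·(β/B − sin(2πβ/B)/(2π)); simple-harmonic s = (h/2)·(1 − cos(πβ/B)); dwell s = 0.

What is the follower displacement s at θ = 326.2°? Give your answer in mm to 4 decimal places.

seg 1 [0°–85.8°] uniform, h=22: full span → s += 22 → s = 22.0000
seg 2 [85.8°–223.7°] cycloidal, h=9: full span → s += 9 → s = 31.0000
seg 3 [223.7°–360°] simple-harmonic, h=-28: θ=326.2° here. β=102.5, B=136.3. -28/2·(1 − cos(π·0.7520)) = -23.9620 → s = 7.0380

7.0380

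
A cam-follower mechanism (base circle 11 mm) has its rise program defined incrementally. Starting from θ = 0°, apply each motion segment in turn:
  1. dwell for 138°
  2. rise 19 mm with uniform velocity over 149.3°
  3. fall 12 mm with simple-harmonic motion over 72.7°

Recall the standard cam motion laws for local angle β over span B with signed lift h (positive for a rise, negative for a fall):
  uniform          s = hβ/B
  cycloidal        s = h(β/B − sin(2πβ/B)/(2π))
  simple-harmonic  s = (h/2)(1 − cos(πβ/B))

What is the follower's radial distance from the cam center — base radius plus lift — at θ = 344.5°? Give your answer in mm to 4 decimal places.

seg 1 [0°–138°] dwell: s stays 0.0000
seg 2 [138°–287.3°] uniform, h=19: full span → s += 19 → s = 19.0000
seg 3 [287.3°–360°] simple-harmonic, h=-12: θ=344.5° here. β=57.2, B=72.7. -12/2·(1 − cos(π·0.7868)) = -10.7037 → s = 8.2963
radial distance = base radius + s = 11 + 8.2963 = 19.2963

19.2963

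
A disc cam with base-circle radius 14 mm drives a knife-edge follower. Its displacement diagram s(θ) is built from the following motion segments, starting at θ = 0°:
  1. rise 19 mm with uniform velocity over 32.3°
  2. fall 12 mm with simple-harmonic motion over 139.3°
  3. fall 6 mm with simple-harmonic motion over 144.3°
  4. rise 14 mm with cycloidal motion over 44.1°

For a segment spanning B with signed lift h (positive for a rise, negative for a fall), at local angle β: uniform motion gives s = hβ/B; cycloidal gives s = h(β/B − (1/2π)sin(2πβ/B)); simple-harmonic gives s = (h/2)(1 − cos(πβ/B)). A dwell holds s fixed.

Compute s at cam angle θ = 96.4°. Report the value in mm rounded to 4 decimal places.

seg 1 [0°–32.3°] uniform, h=19: full span → s += 19 → s = 19.0000
seg 2 [32.3°–171.6°] simple-harmonic, h=-12: θ=96.4° here. β=64.1, B=139.3. -12/2·(1 − cos(π·0.4602)) = -5.2510 → s = 13.7490

13.7490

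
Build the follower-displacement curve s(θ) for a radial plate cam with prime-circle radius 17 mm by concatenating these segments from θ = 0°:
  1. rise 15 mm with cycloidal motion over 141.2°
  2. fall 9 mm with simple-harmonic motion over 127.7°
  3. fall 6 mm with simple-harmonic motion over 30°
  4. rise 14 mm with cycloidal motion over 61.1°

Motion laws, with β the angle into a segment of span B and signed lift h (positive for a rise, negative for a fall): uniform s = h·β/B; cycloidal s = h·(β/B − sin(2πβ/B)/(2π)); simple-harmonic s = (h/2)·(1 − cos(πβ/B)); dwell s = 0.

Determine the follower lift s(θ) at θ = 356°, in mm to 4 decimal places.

seg 1 [0°–141.2°] cycloidal, h=15: full span → s += 15 → s = 15.0000
seg 2 [141.2°–268.9°] simple-harmonic, h=-9: full span → s += -9 → s = 6.0000
seg 3 [268.9°–298.9°] simple-harmonic, h=-6: full span → s += -6 → s = 0.0000
seg 4 [298.9°–360°] cycloidal, h=14: θ=356° here. β=57.1, B=61.1. 14·(0.9345 − sin(2π·0.9345)/(2π)) = 13.9744 → s = 13.9744

13.9744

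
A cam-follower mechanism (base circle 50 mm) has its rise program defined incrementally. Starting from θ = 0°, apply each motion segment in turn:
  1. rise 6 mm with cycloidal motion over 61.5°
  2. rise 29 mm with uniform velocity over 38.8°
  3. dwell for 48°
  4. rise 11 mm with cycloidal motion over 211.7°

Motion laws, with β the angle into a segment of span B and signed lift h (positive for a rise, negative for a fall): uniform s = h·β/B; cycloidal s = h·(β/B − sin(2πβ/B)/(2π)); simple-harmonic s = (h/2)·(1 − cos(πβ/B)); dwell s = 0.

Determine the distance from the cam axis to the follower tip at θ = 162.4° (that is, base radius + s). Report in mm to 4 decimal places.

seg 1 [0°–61.5°] cycloidal, h=6: full span → s += 6 → s = 6.0000
seg 2 [61.5°–100.3°] uniform, h=29: full span → s += 29 → s = 35.0000
seg 3 [100.3°–148.3°] dwell: s stays 35.0000
seg 4 [148.3°–360°] cycloidal, h=11: θ=162.4° here. β=14.1, B=211.7. 11·(0.0666 − sin(2π·0.0666)/(2π)) = 0.0212 → s = 35.0212
radial distance = base radius + s = 50 + 35.0212 = 85.0212

85.0212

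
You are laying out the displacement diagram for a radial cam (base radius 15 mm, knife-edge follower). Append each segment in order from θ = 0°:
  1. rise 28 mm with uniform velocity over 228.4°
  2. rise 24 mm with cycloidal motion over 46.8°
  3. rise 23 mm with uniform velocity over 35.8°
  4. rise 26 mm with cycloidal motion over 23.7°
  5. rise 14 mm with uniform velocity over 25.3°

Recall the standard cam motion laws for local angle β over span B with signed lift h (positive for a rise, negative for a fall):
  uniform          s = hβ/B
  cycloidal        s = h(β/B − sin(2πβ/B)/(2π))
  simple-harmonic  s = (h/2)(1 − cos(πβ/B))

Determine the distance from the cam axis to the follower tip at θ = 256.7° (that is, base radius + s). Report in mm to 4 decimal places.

seg 1 [0°–228.4°] uniform, h=28: full span → s += 28 → s = 28.0000
seg 2 [228.4°–275.2°] cycloidal, h=24: θ=256.7° here. β=28.3, B=46.8. 24·(0.6047 − sin(2π·0.6047)/(2π)) = 16.8483 → s = 44.8483
radial distance = base radius + s = 15 + 44.8483 = 59.8483

59.8483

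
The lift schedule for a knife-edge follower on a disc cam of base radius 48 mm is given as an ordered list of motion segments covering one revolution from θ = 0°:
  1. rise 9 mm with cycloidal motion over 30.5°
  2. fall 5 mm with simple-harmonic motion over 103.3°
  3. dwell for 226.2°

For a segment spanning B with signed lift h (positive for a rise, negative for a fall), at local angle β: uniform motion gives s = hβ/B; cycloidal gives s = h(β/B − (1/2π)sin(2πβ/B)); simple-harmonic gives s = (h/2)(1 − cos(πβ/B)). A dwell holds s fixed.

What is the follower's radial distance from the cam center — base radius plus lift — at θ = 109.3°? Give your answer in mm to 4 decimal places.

seg 1 [0°–30.5°] cycloidal, h=9: full span → s += 9 → s = 9.0000
seg 2 [30.5°–133.8°] simple-harmonic, h=-5: θ=109.3° here. β=78.8, B=103.3. -5/2·(1 − cos(π·0.7628)) = -4.3375 → s = 4.6625
radial distance = base radius + s = 48 + 4.6625 = 52.6625

52.6625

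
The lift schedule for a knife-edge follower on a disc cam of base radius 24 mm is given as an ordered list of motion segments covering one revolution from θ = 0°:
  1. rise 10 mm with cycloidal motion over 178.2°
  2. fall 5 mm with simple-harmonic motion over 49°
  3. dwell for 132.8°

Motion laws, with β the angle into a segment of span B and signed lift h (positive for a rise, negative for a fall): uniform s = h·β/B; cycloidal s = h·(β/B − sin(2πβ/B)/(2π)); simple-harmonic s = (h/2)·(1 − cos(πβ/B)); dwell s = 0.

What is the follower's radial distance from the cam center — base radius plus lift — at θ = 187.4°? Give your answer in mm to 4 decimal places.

seg 1 [0°–178.2°] cycloidal, h=10: full span → s += 10 → s = 10.0000
seg 2 [178.2°–227.2°] simple-harmonic, h=-5: θ=187.4° here. β=9.2, B=49. -5/2·(1 − cos(π·0.1878)) = -0.4224 → s = 9.5776
radial distance = base radius + s = 24 + 9.5776 = 33.5776

33.5776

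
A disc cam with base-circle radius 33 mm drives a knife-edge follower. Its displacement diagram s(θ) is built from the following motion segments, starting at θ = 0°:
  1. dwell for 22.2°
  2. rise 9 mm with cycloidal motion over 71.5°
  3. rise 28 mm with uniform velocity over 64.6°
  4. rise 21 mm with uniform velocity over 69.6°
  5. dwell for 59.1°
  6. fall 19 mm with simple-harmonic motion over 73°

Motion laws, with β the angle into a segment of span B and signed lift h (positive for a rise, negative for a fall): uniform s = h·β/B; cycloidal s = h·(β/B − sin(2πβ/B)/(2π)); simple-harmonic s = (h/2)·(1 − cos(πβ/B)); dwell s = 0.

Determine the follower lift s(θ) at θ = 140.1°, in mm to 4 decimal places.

seg 1 [0°–22.2°] dwell: s stays 0.0000
seg 2 [22.2°–93.7°] cycloidal, h=9: full span → s += 9 → s = 9.0000
seg 3 [93.7°–158.3°] uniform, h=28: θ=140.1° here. β=46.4, B=64.6. 28·46.4/64.6 = 20.1115 → s = 29.1115

29.1115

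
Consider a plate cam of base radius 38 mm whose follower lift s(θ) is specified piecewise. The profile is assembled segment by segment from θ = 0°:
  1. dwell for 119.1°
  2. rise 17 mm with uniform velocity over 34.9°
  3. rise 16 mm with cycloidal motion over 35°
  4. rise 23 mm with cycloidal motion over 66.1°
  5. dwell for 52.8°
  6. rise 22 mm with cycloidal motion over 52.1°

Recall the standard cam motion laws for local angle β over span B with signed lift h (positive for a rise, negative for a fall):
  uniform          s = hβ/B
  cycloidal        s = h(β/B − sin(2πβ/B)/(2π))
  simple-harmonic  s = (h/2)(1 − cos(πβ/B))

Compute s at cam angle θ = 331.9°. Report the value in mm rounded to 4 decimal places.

seg 1 [0°–119.1°] dwell: s stays 0.0000
seg 2 [119.1°–154°] uniform, h=17: full span → s += 17 → s = 17.0000
seg 3 [154°–189°] cycloidal, h=16: full span → s += 16 → s = 33.0000
seg 4 [189°–255.1°] cycloidal, h=23: full span → s += 23 → s = 56.0000
seg 5 [255.1°–307.9°] dwell: s stays 56.0000
seg 6 [307.9°–360°] cycloidal, h=22: θ=331.9° here. β=24, B=52.1. 22·(0.4607 − sin(2π·0.4607)/(2π)) = 9.2775 → s = 65.2775

65.2775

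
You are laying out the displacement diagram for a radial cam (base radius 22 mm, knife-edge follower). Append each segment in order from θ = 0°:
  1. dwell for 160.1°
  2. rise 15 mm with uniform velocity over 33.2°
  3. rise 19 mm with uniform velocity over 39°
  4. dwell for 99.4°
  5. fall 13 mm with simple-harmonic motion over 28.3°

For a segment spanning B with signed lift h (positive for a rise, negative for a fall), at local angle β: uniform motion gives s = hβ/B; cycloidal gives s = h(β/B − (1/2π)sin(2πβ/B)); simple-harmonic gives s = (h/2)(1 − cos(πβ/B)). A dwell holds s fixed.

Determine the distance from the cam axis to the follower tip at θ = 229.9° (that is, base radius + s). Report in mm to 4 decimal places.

seg 1 [0°–160.1°] dwell: s stays 0.0000
seg 2 [160.1°–193.3°] uniform, h=15: full span → s += 15 → s = 15.0000
seg 3 [193.3°–232.3°] uniform, h=19: θ=229.9° here. β=36.6, B=39. 19·36.6/39 = 17.8308 → s = 32.8308
radial distance = base radius + s = 22 + 32.8308 = 54.8308

54.8308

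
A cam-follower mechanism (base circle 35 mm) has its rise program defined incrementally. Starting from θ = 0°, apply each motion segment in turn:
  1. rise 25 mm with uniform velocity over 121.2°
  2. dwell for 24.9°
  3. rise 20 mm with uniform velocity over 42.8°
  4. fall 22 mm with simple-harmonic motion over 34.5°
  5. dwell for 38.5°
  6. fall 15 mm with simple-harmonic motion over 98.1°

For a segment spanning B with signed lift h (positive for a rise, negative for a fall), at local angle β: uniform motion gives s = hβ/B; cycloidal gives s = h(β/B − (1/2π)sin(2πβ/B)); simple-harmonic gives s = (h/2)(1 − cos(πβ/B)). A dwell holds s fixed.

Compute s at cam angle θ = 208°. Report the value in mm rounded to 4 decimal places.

seg 1 [0°–121.2°] uniform, h=25: full span → s += 25 → s = 25.0000
seg 2 [121.2°–146.1°] dwell: s stays 25.0000
seg 3 [146.1°–188.9°] uniform, h=20: full span → s += 20 → s = 45.0000
seg 4 [188.9°–223.4°] simple-harmonic, h=-22: θ=208° here. β=19.1, B=34.5. -22/2·(1 − cos(π·0.5536)) = -12.8443 → s = 32.1557

32.1557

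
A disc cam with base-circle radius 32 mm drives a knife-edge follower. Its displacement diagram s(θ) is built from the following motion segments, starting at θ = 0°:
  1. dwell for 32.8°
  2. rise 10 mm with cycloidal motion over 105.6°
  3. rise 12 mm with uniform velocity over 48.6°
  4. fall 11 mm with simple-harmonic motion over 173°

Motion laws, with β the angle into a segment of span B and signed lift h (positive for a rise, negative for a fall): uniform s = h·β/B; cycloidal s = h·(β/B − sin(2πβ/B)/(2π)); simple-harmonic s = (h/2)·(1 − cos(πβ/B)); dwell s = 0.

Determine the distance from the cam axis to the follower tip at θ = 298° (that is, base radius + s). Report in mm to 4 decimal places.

seg 1 [0°–32.8°] dwell: s stays 0.0000
seg 2 [32.8°–138.4°] cycloidal, h=10: full span → s += 10 → s = 10.0000
seg 3 [138.4°–187°] uniform, h=12: full span → s += 12 → s = 22.0000
seg 4 [187°–360°] simple-harmonic, h=-11: θ=298° here. β=111, B=173. -11/2·(1 − cos(π·0.6416)) = -7.8671 → s = 14.1329
radial distance = base radius + s = 32 + 14.1329 = 46.1329

46.1329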